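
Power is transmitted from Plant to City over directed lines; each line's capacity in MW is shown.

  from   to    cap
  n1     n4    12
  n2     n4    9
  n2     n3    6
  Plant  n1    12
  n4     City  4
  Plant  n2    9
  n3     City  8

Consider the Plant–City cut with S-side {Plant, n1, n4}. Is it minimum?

Given cut capacity: 9 + 4 = 13.
Augment Plant→n1→n4→City: bottleneck 4, flow now 4.
Augment Plant→n2→n3→City: bottleneck 6, flow now 10.
No augmenting path remains; maximum flow = 10.
In the residual graph, reachable from Plant: {Plant, n1, n2, n4}.
Min-cut edges: n2→n3 (6), n4→City (4); capacity 6 + 4 = 10.
Cut capacity 13 exceeds the max flow 10, so it is not minimum.

No — its capacity is 13, but the minimum cut has capacity 10.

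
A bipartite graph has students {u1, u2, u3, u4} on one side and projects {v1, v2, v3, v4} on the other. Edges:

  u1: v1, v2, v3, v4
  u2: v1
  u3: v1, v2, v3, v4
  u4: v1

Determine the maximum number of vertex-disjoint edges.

3

Unit-capacity flow: source→left, listed edges, right→sink; max matching = max flow.
Augmenting path u1→v1 (+1); matched 1.
Augmenting path u3→v2 (+1); matched 2.
Augmenting path u2→v1→u1→v3 (+1); matched 3.
No augmenting path remains; maximum matching = 3.
König certificate: {u1, u3, v1} is a vertex cover of size 3 (every listed pair touches it), so no matching can be larger.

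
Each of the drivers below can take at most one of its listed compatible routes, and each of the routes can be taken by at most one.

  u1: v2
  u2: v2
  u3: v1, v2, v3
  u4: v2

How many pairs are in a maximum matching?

2

Unit-capacity flow: source→left, listed edges, right→sink; max matching = max flow.
Augmenting path u1→v2 (+1); matched 1.
Augmenting path u3→v1 (+1); matched 2.
No augmenting path remains; maximum matching = 2.
König certificate: {u3, v2} is a vertex cover of size 2 (every listed pair touches it), so no matching can be larger.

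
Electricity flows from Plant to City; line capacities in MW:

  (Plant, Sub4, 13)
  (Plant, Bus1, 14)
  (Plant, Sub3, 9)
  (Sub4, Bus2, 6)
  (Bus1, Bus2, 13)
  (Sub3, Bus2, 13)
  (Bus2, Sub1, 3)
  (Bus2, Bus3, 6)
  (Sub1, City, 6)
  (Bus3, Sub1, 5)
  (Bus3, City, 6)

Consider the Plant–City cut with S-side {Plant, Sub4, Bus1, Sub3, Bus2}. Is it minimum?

Given cut capacity: 3 + 6 = 9.
Augment Plant→Sub4→Bus2→Sub1→City: bottleneck 3, flow now 3.
Augment Plant→Sub4→Bus2→Bus3→City: bottleneck 3, flow now 6.
Augment Plant→Bus1→Bus2→Bus3→City: bottleneck 3, flow now 9.
No augmenting path remains; maximum flow = 9.
Cut capacity 9 equals the max flow, so it is a minimum cut.

Yes — it is a minimum cut (capacity 9).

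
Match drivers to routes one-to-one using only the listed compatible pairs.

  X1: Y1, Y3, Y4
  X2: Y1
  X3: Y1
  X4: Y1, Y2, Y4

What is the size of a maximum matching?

Unit-capacity flow: source→left, listed edges, right→sink; max matching = max flow.
Augmenting path X1→Y1 (+1); matched 1.
Augmenting path X4→Y2 (+1); matched 2.
Augmenting path X2→Y1→X1→Y3 (+1); matched 3.
No augmenting path remains; maximum matching = 3.
König certificate: {X1, X4, Y1} is a vertex cover of size 3 (every listed pair touches it), so no matching can be larger.

3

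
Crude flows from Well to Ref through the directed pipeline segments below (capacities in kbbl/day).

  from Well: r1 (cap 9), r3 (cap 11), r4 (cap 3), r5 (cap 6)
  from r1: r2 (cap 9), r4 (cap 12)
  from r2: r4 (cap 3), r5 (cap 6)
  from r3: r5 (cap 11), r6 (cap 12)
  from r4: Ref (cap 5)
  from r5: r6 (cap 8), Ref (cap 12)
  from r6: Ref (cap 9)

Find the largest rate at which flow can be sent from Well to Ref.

Augment Well→r4→Ref: bottleneck 3, flow now 3.
Augment Well→r5→Ref: bottleneck 6, flow now 9.
Augment Well→r1→r4→Ref: bottleneck 2, flow now 11.
Augment Well→r3→r5→Ref: bottleneck 6, flow now 17.
Augment Well→r3→r6→Ref: bottleneck 5, flow now 22.
Augment Well→r1→r2→r5→r6→Ref: bottleneck 4, flow now 26.
No augmenting path remains; maximum flow = 26.
In the residual graph, reachable from Well: {Well, r1, r2, r3, r4, r5, r6}.
Min-cut edges: r4→Ref (5), r5→Ref (12), r6→Ref (9); capacity 5 + 12 + 9 = 26.
This cut is saturated, so no flow can exceed 26.

26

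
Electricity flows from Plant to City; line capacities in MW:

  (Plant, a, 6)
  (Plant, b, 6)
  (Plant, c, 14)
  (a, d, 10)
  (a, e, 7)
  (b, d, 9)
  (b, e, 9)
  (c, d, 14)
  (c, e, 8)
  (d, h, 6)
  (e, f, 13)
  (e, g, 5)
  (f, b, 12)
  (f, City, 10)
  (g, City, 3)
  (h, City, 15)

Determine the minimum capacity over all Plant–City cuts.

19

Augment Plant→a→d→h→City: bottleneck 6, flow now 6.
Augment Plant→b→e→f→City: bottleneck 6, flow now 12.
Augment Plant→c→e→f→City: bottleneck 4, flow now 16.
Augment Plant→c→e→g→City: bottleneck 3, flow now 19.
No augmenting path remains; maximum flow = 19.
By max-flow min-cut, the minimum cut capacity equals the max flow.
In the residual graph, reachable from Plant: {Plant, a, b, c, d, e, f, g}.
Min-cut edges: d→h (6), f→City (10), g→City (3); capacity 6 + 10 + 3 = 19.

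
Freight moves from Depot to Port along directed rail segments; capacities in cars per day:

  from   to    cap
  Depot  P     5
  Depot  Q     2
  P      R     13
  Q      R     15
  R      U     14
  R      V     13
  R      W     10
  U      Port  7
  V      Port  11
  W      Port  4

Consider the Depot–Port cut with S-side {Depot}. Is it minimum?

Yes — it is a minimum cut (capacity 7).

Given cut capacity: 5 + 2 = 7.
Augment Depot→P→R→U→Port: bottleneck 5, flow now 5.
Augment Depot→Q→R→U→Port: bottleneck 2, flow now 7.
No augmenting path remains; maximum flow = 7.
Cut capacity 7 equals the max flow, so it is a minimum cut.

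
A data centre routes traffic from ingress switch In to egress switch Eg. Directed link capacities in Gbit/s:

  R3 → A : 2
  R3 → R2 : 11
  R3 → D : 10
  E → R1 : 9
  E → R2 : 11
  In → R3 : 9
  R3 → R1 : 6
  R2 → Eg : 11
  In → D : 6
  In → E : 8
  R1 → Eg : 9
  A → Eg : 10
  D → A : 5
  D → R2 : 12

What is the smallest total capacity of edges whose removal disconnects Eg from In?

Augment In→R3→R2→Eg: bottleneck 9, flow now 9.
Augment In→E→R2→Eg: bottleneck 2, flow now 11.
Augment In→E→R1→Eg: bottleneck 6, flow now 17.
Augment In→D→A→Eg: bottleneck 5, flow now 22.
Augment In→D→R2→R3→A→Eg: bottleneck 1, flow now 23. (uses reverse residual edge)
No augmenting path remains; maximum flow = 23.
By max-flow min-cut, the minimum cut capacity equals the max flow.
In the residual graph, reachable from In: {In}.
Min-cut edges: In→R3 (9), In→E (8), In→D (6); capacity 9 + 8 + 6 = 23.

23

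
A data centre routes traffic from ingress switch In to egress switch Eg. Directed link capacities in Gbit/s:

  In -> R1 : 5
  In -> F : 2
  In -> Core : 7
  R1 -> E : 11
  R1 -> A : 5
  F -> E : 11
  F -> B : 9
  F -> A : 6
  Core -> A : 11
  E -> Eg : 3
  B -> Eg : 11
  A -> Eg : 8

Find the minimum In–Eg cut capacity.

Augment In→R1→E→Eg: bottleneck 3, flow now 3.
Augment In→R1→A→Eg: bottleneck 2, flow now 5.
Augment In→F→B→Eg: bottleneck 2, flow now 7.
Augment In→Core→A→Eg: bottleneck 6, flow now 13.
No augmenting path remains; maximum flow = 13.
By max-flow min-cut, the minimum cut capacity equals the max flow.
In the residual graph, reachable from In: {In, R1, Core, E, A}.
Min-cut edges: In→F (2), E→Eg (3), A→Eg (8); capacity 2 + 3 + 8 = 13.

13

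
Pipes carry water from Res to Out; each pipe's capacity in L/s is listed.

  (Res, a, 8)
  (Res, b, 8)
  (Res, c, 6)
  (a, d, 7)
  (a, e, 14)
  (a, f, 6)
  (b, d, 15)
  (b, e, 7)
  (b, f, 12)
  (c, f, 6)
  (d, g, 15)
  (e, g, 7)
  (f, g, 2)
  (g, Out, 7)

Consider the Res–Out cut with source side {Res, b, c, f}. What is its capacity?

32

Edges leaving {Res, b, c, f}: Res→a (8), b→d (15), b→e (7), f→g (2).
Cut capacity = 8 + 15 + 7 + 2 = 32.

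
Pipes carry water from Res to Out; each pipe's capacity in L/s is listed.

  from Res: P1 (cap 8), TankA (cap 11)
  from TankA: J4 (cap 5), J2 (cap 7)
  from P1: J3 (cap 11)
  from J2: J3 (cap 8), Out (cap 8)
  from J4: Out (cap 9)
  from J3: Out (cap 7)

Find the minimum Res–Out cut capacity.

18

Augment Res→TankA→J2→Out: bottleneck 7, flow now 7.
Augment Res→TankA→J4→Out: bottleneck 4, flow now 11.
Augment Res→P1→J3→Out: bottleneck 7, flow now 18.
No augmenting path remains; maximum flow = 18.
By max-flow min-cut, the minimum cut capacity equals the max flow.
In the residual graph, reachable from Res: {Res, P1, J3}.
Min-cut edges: Res→TankA (11), J3→Out (7); capacity 11 + 7 = 18.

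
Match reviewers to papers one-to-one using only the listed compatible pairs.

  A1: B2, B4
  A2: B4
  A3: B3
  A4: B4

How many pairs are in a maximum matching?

3

Unit-capacity flow: source→left, listed edges, right→sink; max matching = max flow.
Augmenting path A1→B2 (+1); matched 1.
Augmenting path A2→B4 (+1); matched 2.
Augmenting path A3→B3 (+1); matched 3.
No augmenting path remains; maximum matching = 3.
König certificate: {A1, A3, B4} is a vertex cover of size 3 (every listed pair touches it), so no matching can be larger.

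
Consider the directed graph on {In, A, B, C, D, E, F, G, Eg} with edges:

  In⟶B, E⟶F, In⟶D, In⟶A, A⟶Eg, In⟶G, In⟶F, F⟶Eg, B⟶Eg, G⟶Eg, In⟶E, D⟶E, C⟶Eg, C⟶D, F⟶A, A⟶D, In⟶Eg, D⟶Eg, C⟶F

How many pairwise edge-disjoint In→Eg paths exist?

6

Assign every edge capacity 1; by Menger, the answer equals the max flow.
Path In→Eg (+1); total 1.
Path In→A→Eg (+1); total 2.
Path In→B→Eg (+1); total 3.
Path In→D→Eg (+1); total 4.
Path In→F→Eg (+1); total 5.
Path In→G→Eg (+1); total 6.
No residual In→Eg path; max flow = 6.
Certifying cut of size 6: {A→Eg, D→Eg, F→Eg, In→B, In→Eg, In→G}.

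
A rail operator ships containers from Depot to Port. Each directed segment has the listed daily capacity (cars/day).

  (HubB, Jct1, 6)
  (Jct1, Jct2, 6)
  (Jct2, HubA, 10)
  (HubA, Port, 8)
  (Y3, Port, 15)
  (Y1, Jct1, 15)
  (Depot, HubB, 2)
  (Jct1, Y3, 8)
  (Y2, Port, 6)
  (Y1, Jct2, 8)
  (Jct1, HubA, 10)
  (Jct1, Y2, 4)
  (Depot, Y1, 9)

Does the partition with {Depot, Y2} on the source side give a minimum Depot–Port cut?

Given cut capacity: 2 + 9 + 6 = 17.
Augment Depot→HubB→Jct1→Y3→Port: bottleneck 2, flow now 2.
Augment Depot→Y1→Jct2→HubA→Port: bottleneck 8, flow now 10.
Augment Depot→Y1→Jct1→Y3→Port: bottleneck 1, flow now 11.
No augmenting path remains; maximum flow = 11.
In the residual graph, reachable from Depot: {Depot}.
Min-cut edges: Depot→HubB (2), Depot→Y1 (9); capacity 2 + 9 = 11.
Cut capacity 17 exceeds the max flow 11, so it is not minimum.

No — its capacity is 17, but the minimum cut has capacity 11.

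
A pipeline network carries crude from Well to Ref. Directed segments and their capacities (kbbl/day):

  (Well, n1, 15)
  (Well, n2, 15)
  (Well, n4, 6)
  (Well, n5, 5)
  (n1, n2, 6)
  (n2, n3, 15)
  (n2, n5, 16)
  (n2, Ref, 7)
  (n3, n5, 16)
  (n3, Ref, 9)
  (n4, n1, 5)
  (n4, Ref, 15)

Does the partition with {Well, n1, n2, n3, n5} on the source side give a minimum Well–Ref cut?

Given cut capacity: 6 + 7 + 9 = 22.
Augment Well→n2→Ref: bottleneck 7, flow now 7.
Augment Well→n4→Ref: bottleneck 6, flow now 13.
Augment Well→n2→n3→Ref: bottleneck 8, flow now 21.
Augment Well→n1→n2→n3→Ref: bottleneck 1, flow now 22.
No augmenting path remains; maximum flow = 22.
Cut capacity 22 equals the max flow, so it is a minimum cut.

Yes — it is a minimum cut (capacity 22).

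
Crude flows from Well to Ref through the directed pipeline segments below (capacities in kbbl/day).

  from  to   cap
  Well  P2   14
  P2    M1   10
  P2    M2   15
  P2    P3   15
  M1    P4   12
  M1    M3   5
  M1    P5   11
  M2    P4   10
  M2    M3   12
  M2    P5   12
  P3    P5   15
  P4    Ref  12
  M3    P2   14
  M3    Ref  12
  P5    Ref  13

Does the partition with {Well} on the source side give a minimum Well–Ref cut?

Given cut capacity: 14 = 14.
Augment Well→P2→M1→P4→Ref: bottleneck 10, flow now 10.
Augment Well→P2→M2→P4→Ref: bottleneck 2, flow now 12.
Augment Well→P2→M2→M3→Ref: bottleneck 2, flow now 14.
No augmenting path remains; maximum flow = 14.
Cut capacity 14 equals the max flow, so it is a minimum cut.

Yes — it is a minimum cut (capacity 14).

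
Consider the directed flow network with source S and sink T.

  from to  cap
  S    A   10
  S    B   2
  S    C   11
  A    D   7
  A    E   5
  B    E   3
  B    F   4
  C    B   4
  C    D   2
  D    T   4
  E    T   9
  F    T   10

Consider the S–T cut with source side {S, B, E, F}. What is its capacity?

Edges leaving {S, B, E, F}: S→A (10), S→C (11), E→T (9), F→T (10).
Cut capacity = 10 + 11 + 9 + 10 = 40.

40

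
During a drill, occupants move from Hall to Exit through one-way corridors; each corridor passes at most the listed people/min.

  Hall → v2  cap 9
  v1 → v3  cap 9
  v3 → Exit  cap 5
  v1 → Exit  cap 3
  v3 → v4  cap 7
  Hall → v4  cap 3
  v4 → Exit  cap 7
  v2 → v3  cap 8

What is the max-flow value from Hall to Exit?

11

Augment Hall→v4→Exit: bottleneck 3, flow now 3.
Augment Hall→v2→v3→Exit: bottleneck 5, flow now 8.
Augment Hall→v2→v3→v4→Exit: bottleneck 3, flow now 11.
No augmenting path remains; maximum flow = 11.
In the residual graph, reachable from Hall: {Hall, v2}.
Min-cut edges: Hall→v4 (3), v2→v3 (8); capacity 3 + 8 = 11.
This cut is saturated, so no flow can exceed 11.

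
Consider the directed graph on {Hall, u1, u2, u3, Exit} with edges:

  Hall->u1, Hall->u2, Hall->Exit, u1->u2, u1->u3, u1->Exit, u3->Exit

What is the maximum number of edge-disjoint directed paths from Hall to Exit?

Assign every edge capacity 1; by Menger, the answer equals the max flow.
Path Hall→Exit (+1); total 1.
Path Hall→u1→Exit (+1); total 2.
No residual Hall→Exit path; max flow = 2.
Certifying cut of size 2: {Hall→Exit, Hall→u1}.

2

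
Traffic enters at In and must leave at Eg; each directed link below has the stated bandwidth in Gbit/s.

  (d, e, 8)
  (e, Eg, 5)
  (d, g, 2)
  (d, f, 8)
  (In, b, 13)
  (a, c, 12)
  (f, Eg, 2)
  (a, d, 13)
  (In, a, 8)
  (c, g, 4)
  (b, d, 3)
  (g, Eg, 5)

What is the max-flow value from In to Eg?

Augment In→a→c→g→Eg: bottleneck 4, flow now 4.
Augment In→a→d→e→Eg: bottleneck 4, flow now 8.
Augment In→b→d→e→Eg: bottleneck 1, flow now 9.
Augment In→b→d→f→Eg: bottleneck 2, flow now 11.
No augmenting path remains; maximum flow = 11.
In the residual graph, reachable from In: {In, b}.
Min-cut edges: In→a (8), b→d (3); capacity 8 + 3 = 11.
This cut is saturated, so no flow can exceed 11.

11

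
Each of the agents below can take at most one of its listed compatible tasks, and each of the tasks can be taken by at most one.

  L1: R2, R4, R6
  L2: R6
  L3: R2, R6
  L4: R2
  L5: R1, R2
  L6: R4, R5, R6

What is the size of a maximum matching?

Unit-capacity flow: source→left, listed edges, right→sink; max matching = max flow.
Augmenting path L1→R2 (+1); matched 1.
Augmenting path L2→R6 (+1); matched 2.
Augmenting path L5→R1 (+1); matched 3.
Augmenting path L6→R4 (+1); matched 4.
Augmenting path L3→R2→L1→R4→L6→R5 (+1); matched 5.
No augmenting path remains; maximum matching = 5.
König certificate: {L1, L5, L6, R2, R6} is a vertex cover of size 5 (every listed pair touches it), so no matching can be larger.

5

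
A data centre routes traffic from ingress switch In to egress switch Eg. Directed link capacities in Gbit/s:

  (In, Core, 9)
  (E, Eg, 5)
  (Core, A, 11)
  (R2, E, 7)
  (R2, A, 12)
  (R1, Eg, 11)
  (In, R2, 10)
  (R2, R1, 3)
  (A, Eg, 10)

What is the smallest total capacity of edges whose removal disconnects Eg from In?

18

Augment In→R2→E→Eg: bottleneck 5, flow now 5.
Augment In→R2→A→Eg: bottleneck 5, flow now 10.
Augment In→Core→A→Eg: bottleneck 5, flow now 15.
Augment In→Core→A→R2→R1→Eg: bottleneck 3, flow now 18. (uses reverse residual edge)
No augmenting path remains; maximum flow = 18.
By max-flow min-cut, the minimum cut capacity equals the max flow.
In the residual graph, reachable from In: {In, R2, Core, E, A}.
Min-cut edges: R2→R1 (3), E→Eg (5), A→Eg (10); capacity 3 + 5 + 10 = 18.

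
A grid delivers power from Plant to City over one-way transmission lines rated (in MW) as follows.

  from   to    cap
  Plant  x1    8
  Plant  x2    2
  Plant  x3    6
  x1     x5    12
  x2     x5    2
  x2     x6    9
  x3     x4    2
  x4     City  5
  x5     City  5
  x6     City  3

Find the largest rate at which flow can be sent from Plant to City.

Augment Plant→x1→x5→City: bottleneck 5, flow now 5.
Augment Plant→x2→x6→City: bottleneck 2, flow now 7.
Augment Plant→x3→x4→City: bottleneck 2, flow now 9.
No augmenting path remains; maximum flow = 9.
In the residual graph, reachable from Plant: {Plant, x1, x3, x5}.
Min-cut edges: Plant→x2 (2), x3→x4 (2), x5→City (5); capacity 2 + 2 + 5 = 9.
This cut is saturated, so no flow can exceed 9.

9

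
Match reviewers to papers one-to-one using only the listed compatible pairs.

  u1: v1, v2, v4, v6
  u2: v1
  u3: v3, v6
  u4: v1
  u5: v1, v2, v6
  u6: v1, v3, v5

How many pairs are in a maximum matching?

5

Unit-capacity flow: source→left, listed edges, right→sink; max matching = max flow.
Augmenting path u1→v1 (+1); matched 1.
Augmenting path u3→v3 (+1); matched 2.
Augmenting path u5→v2 (+1); matched 3.
Augmenting path u6→v5 (+1); matched 4.
Augmenting path u2→v1→u1→v4 (+1); matched 5.
No augmenting path remains; maximum matching = 5.
König certificate: {u1, u3, u5, u6, v1} is a vertex cover of size 5 (every listed pair touches it), so no matching can be larger.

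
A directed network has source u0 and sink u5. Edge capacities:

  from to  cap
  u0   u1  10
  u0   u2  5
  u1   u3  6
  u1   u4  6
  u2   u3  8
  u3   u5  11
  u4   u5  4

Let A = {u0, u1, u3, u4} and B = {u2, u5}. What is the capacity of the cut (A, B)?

20

Edges leaving {u0, u1, u3, u4}: u0→u2 (5), u3→u5 (11), u4→u5 (4).
Cut capacity = 5 + 11 + 4 = 20.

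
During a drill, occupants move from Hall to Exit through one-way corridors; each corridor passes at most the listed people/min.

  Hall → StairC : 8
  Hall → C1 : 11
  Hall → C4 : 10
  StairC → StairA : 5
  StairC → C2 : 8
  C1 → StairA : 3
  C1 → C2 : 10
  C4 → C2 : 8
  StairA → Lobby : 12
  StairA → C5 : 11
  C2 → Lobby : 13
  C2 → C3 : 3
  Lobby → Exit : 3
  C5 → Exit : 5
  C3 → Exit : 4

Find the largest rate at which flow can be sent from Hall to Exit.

11

Augment Hall→StairC→StairA→Lobby→Exit: bottleneck 3, flow now 3.
Augment Hall→StairC→StairA→C5→Exit: bottleneck 2, flow now 5.
Augment Hall→StairC→C2→C3→Exit: bottleneck 3, flow now 8.
Augment Hall→C1→StairA→C5→Exit: bottleneck 3, flow now 11.
No augmenting path remains; maximum flow = 11.
In the residual graph, reachable from Hall: {Hall, StairC, C1, C4, StairA, C2, Lobby, C5}.
Min-cut edges: C2→C3 (3), Lobby→Exit (3), C5→Exit (5); capacity 3 + 3 + 5 = 11.
This cut is saturated, so no flow can exceed 11.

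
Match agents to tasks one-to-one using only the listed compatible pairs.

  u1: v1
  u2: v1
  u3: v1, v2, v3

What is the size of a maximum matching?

2

Unit-capacity flow: source→left, listed edges, right→sink; max matching = max flow.
Augmenting path u1→v1 (+1); matched 1.
Augmenting path u3→v2 (+1); matched 2.
No augmenting path remains; maximum matching = 2.
König certificate: {u3, v1} is a vertex cover of size 2 (every listed pair touches it), so no matching can be larger.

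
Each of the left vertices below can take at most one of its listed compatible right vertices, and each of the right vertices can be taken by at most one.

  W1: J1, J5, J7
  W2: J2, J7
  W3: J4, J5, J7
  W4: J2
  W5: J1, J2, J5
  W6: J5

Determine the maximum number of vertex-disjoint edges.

5

Unit-capacity flow: source→left, listed edges, right→sink; max matching = max flow.
Augmenting path W1→J1 (+1); matched 1.
Augmenting path W2→J2 (+1); matched 2.
Augmenting path W3→J4 (+1); matched 3.
Augmenting path W5→J5 (+1); matched 4.
Augmenting path W4→J2→W2→J7 (+1); matched 5.
No augmenting path remains; maximum matching = 5.
König certificate: {W3, J1, J2, J5, J7} is a vertex cover of size 5 (every listed pair touches it), so no matching can be larger.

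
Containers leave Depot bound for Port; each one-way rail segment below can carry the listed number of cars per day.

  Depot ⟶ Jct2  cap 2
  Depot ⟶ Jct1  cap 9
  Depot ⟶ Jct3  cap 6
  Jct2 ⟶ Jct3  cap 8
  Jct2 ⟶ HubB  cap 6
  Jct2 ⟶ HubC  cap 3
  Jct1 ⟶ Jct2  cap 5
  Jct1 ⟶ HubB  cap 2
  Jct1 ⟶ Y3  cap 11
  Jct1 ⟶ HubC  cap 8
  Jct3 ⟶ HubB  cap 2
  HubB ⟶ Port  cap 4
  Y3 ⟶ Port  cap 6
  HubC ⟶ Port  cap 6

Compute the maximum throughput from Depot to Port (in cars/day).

13

Augment Depot→Jct2→HubB→Port: bottleneck 2, flow now 2.
Augment Depot→Jct1→HubB→Port: bottleneck 2, flow now 4.
Augment Depot→Jct1→Y3→Port: bottleneck 6, flow now 10.
Augment Depot→Jct1→HubC→Port: bottleneck 1, flow now 11.
Augment Depot→Jct3→HubB→Jct2→HubC→Port: bottleneck 2, flow now 13. (uses reverse residual edge)
No augmenting path remains; maximum flow = 13.
In the residual graph, reachable from Depot: {Depot, Jct3}.
Min-cut edges: Depot→Jct2 (2), Depot→Jct1 (9), Jct3→HubB (2); capacity 2 + 9 + 2 = 13.
This cut is saturated, so no flow can exceed 13.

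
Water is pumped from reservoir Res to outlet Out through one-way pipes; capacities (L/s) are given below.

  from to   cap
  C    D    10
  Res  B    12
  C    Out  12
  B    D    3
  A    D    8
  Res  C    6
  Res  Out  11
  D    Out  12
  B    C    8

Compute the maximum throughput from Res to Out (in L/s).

Augment Res→Out: bottleneck 11, flow now 11.
Augment Res→C→Out: bottleneck 6, flow now 17.
Augment Res→B→C→Out: bottleneck 6, flow now 23.
Augment Res→B→D→Out: bottleneck 3, flow now 26.
Augment Res→B→C→D→Out: bottleneck 2, flow now 28.
No augmenting path remains; maximum flow = 28.
In the residual graph, reachable from Res: {Res, B}.
Min-cut edges: Res→C (6), Res→Out (11), B→C (8), B→D (3); capacity 6 + 11 + 8 + 3 = 28.
This cut is saturated, so no flow can exceed 28.

28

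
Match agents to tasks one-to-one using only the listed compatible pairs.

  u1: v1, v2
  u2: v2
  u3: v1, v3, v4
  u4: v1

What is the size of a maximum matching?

3

Unit-capacity flow: source→left, listed edges, right→sink; max matching = max flow.
Augmenting path u1→v1 (+1); matched 1.
Augmenting path u2→v2 (+1); matched 2.
Augmenting path u3→v3 (+1); matched 3.
No augmenting path remains; maximum matching = 3.
König certificate: {u3, v1, v2} is a vertex cover of size 3 (every listed pair touches it), so no matching can be larger.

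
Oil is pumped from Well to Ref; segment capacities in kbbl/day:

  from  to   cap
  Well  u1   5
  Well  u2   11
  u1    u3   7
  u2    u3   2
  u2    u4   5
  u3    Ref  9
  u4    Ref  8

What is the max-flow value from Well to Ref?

Augment Well→u1→u3→Ref: bottleneck 5, flow now 5.
Augment Well→u2→u3→Ref: bottleneck 2, flow now 7.
Augment Well→u2→u4→Ref: bottleneck 5, flow now 12.
No augmenting path remains; maximum flow = 12.
In the residual graph, reachable from Well: {Well, u2}.
Min-cut edges: Well→u1 (5), u2→u3 (2), u2→u4 (5); capacity 5 + 2 + 5 = 12.
This cut is saturated, so no flow can exceed 12.

12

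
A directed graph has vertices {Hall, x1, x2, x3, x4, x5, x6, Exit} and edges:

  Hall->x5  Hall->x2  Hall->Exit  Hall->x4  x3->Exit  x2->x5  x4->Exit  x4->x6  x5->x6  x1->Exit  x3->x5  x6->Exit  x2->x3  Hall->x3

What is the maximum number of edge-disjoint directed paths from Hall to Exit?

Assign every edge capacity 1; by Menger, the answer equals the max flow.
Path Hall→Exit (+1); total 1.
Path Hall→x3→Exit (+1); total 2.
Path Hall→x4→Exit (+1); total 3.
Path Hall→x5→x6→Exit (+1); total 4.
No residual Hall→Exit path; max flow = 4.
Certifying cut of size 4: {Hall→Exit, Hall→x4, x3→Exit, x5→x6}.

4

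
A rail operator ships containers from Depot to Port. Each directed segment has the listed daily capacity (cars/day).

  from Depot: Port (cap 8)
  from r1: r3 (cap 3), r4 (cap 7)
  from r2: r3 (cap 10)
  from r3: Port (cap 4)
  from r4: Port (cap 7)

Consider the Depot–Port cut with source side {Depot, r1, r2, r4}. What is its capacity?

Edges leaving {Depot, r1, r2, r4}: Depot→Port (8), r1→r3 (3), r2→r3 (10), r4→Port (7).
Cut capacity = 8 + 3 + 10 + 7 = 28.

28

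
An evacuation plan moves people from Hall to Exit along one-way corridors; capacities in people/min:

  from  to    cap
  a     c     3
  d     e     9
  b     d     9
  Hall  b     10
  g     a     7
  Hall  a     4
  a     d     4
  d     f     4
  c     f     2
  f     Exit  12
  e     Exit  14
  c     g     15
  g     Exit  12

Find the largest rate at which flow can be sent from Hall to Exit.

13

Augment Hall→a→c→f→Exit: bottleneck 2, flow now 2.
Augment Hall→a→c→g→Exit: bottleneck 1, flow now 3.
Augment Hall→a→d→e→Exit: bottleneck 1, flow now 4.
Augment Hall→b→d→e→Exit: bottleneck 8, flow now 12.
Augment Hall→b→d→f→Exit: bottleneck 1, flow now 13.
No augmenting path remains; maximum flow = 13.
In the residual graph, reachable from Hall: {Hall, b}.
Min-cut edges: Hall→a (4), b→d (9); capacity 4 + 9 = 13.
This cut is saturated, so no flow can exceed 13.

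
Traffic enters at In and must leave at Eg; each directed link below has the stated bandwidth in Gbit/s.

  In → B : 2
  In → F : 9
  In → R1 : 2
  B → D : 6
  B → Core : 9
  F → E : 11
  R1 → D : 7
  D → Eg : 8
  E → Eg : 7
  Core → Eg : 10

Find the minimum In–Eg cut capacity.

11

Augment In→B→D→Eg: bottleneck 2, flow now 2.
Augment In→F→E→Eg: bottleneck 7, flow now 9.
Augment In→R1→D→Eg: bottleneck 2, flow now 11.
No augmenting path remains; maximum flow = 11.
By max-flow min-cut, the minimum cut capacity equals the max flow.
In the residual graph, reachable from In: {In, F, E}.
Min-cut edges: In→B (2), In→R1 (2), E→Eg (7); capacity 2 + 2 + 7 = 11.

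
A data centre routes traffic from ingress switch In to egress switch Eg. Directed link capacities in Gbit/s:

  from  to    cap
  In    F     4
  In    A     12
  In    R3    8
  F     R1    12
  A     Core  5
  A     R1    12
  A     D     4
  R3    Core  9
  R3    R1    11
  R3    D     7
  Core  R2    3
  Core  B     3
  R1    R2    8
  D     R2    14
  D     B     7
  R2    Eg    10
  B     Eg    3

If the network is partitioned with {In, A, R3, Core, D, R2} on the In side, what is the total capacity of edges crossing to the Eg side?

Edges leaving {In, A, R3, Core, D, R2}: In→F (4), A→R1 (12), R3→R1 (11), Core→B (3), D→B (7), R2→Eg (10).
Cut capacity = 4 + 12 + 11 + 3 + 7 + 10 = 47.

47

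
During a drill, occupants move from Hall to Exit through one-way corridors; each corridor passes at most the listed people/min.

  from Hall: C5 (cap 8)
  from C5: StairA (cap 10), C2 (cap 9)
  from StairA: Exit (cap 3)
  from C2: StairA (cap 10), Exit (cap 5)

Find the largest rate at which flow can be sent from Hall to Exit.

Augment Hall→C5→StairA→Exit: bottleneck 3, flow now 3.
Augment Hall→C5→C2→Exit: bottleneck 5, flow now 8.
No augmenting path remains; maximum flow = 8.
In the residual graph, reachable from Hall: {Hall}.
Min-cut edges: Hall→C5 (8); capacity 8 = 8.
This cut is saturated, so no flow can exceed 8.

8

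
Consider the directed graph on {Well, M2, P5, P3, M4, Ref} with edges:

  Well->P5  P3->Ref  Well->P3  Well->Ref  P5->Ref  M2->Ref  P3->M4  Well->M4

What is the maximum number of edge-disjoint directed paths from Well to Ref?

Assign every edge capacity 1; by Menger, the answer equals the max flow.
Path Well→Ref (+1); total 1.
Path Well→P5→Ref (+1); total 2.
Path Well→P3→Ref (+1); total 3.
No residual Well→Ref path; max flow = 3.
Certifying cut of size 3: {Well→P3, Well→P5, Well→Ref}.

3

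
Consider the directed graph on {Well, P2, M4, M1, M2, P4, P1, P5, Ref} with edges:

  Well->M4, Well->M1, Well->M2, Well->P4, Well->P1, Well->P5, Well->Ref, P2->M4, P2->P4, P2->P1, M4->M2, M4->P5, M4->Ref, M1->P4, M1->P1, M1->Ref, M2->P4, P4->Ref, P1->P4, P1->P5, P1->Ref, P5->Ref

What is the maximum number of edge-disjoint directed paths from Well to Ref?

Assign every edge capacity 1; by Menger, the answer equals the max flow.
Path Well→Ref (+1); total 1.
Path Well→M4→Ref (+1); total 2.
Path Well→M1→Ref (+1); total 3.
Path Well→P4→Ref (+1); total 4.
Path Well→P1→Ref (+1); total 5.
Path Well→P5→Ref (+1); total 6.
No residual Well→Ref path; max flow = 6.
Certifying cut of size 6: {P4→Ref, Well→M1, Well→M4, Well→P1, Well→P5, Well→Ref}.

6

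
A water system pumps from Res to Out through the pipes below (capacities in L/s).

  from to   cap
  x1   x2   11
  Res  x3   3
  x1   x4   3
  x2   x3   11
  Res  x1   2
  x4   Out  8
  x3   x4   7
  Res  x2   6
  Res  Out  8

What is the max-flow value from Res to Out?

16

Augment Res→Out: bottleneck 8, flow now 8.
Augment Res→x1→x4→Out: bottleneck 2, flow now 10.
Augment Res→x3→x4→Out: bottleneck 3, flow now 13.
Augment Res→x2→x3→x4→Out: bottleneck 3, flow now 16.
No augmenting path remains; maximum flow = 16.
In the residual graph, reachable from Res: {Res, x1, x2, x3, x4}.
Min-cut edges: Res→Out (8), x4→Out (8); capacity 8 + 8 = 16.
This cut is saturated, so no flow can exceed 16.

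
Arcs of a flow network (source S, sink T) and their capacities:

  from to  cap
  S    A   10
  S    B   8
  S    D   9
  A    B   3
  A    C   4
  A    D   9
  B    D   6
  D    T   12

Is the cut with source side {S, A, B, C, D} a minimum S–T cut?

Yes — it is a minimum cut (capacity 12).

Given cut capacity: 12 = 12.
Augment S→D→T: bottleneck 9, flow now 9.
Augment S→A→D→T: bottleneck 3, flow now 12.
No augmenting path remains; maximum flow = 12.
Cut capacity 12 equals the max flow, so it is a minimum cut.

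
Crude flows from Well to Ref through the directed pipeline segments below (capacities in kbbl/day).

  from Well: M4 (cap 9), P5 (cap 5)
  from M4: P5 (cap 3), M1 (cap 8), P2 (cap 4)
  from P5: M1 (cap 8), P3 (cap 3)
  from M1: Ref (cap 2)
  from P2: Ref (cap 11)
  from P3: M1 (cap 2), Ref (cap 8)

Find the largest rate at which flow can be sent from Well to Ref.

9

Augment Well→M4→M1→Ref: bottleneck 2, flow now 2.
Augment Well→M4→P2→Ref: bottleneck 4, flow now 6.
Augment Well→P5→P3→Ref: bottleneck 3, flow now 9.
No augmenting path remains; maximum flow = 9.
In the residual graph, reachable from Well: {Well, M4, P5, M1}.
Min-cut edges: M4→P2 (4), P5→P3 (3), M1→Ref (2); capacity 4 + 3 + 2 = 9.
This cut is saturated, so no flow can exceed 9.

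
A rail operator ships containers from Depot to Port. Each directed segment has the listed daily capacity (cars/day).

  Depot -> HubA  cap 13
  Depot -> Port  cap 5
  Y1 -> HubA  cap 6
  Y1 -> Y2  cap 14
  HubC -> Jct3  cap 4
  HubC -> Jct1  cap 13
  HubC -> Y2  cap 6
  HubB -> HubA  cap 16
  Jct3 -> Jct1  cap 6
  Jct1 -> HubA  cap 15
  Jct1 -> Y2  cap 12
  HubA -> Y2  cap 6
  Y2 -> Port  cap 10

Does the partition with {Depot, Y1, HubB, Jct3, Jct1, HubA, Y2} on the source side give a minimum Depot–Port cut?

No — its capacity is 15, but the minimum cut has capacity 11.

Given cut capacity: 5 + 10 = 15.
Augment Depot→Port: bottleneck 5, flow now 5.
Augment Depot→HubA→Y2→Port: bottleneck 6, flow now 11.
No augmenting path remains; maximum flow = 11.
In the residual graph, reachable from Depot: {Depot, HubA}.
Min-cut edges: Depot→Port (5), HubA→Y2 (6); capacity 5 + 6 = 11.
Cut capacity 15 exceeds the max flow 11, so it is not minimum.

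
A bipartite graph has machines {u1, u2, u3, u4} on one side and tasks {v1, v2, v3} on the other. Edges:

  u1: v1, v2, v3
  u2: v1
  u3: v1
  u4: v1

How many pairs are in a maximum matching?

Unit-capacity flow: source→left, listed edges, right→sink; max matching = max flow.
Augmenting path u1→v1 (+1); matched 1.
Augmenting path u2→v1→u1→v2 (+1); matched 2.
No augmenting path remains; maximum matching = 2.
König certificate: {u1, v1} is a vertex cover of size 2 (every listed pair touches it), so no matching can be larger.

2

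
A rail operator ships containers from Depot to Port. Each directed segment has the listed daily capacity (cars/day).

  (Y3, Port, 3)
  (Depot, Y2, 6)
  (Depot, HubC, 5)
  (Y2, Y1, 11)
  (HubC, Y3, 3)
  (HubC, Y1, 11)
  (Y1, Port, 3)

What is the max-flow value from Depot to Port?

6

Augment Depot→HubC→Y1→Port: bottleneck 3, flow now 3.
Augment Depot→HubC→Y3→Port: bottleneck 2, flow now 5.
Augment Depot→Y2→Y1→HubC→Y3→Port: bottleneck 1, flow now 6. (uses reverse residual edge)
No augmenting path remains; maximum flow = 6.
In the residual graph, reachable from Depot: {Depot, HubC, Y2, Y1}.
Min-cut edges: HubC→Y3 (3), Y1→Port (3); capacity 3 + 3 = 6.
This cut is saturated, so no flow can exceed 6.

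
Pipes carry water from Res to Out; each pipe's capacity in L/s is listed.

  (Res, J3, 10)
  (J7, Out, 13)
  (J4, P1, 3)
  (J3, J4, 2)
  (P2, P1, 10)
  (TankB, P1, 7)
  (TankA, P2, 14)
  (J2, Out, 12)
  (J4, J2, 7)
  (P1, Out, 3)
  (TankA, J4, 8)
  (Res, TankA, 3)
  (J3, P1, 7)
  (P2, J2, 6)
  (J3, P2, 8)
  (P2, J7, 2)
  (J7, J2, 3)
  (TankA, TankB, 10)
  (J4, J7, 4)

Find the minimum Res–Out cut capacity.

Augment Res→J3→P1→Out: bottleneck 3, flow now 3.
Augment Res→TankA→J4→J2→Out: bottleneck 3, flow now 6.
Augment Res→J3→J4→J2→Out: bottleneck 2, flow now 8.
Augment Res→J3→P2→J2→Out: bottleneck 5, flow now 13.
No augmenting path remains; maximum flow = 13.
By max-flow min-cut, the minimum cut capacity equals the max flow.
In the residual graph, reachable from Res: {Res}.
Min-cut edges: Res→TankA (3), Res→J3 (10); capacity 3 + 10 = 13.

13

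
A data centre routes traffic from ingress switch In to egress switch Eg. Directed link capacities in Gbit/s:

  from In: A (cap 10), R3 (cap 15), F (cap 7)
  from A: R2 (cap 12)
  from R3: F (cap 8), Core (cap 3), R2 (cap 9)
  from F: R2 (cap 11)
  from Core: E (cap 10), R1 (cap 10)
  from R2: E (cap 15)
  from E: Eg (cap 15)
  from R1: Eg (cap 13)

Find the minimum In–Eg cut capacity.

18

Augment In→A→R2→E→Eg: bottleneck 10, flow now 10.
Augment In→R3→Core→E→Eg: bottleneck 3, flow now 13.
Augment In→R3→R2→E→Eg: bottleneck 2, flow now 15.
Augment In→R3→R2→E→Core→R1→Eg: bottleneck 3, flow now 18. (uses reverse residual edge)
No augmenting path remains; maximum flow = 18.
By max-flow min-cut, the minimum cut capacity equals the max flow.
In the residual graph, reachable from In: {In, A, R3, F, R2}.
Min-cut edges: R3→Core (3), R2→E (15); capacity 3 + 15 = 18.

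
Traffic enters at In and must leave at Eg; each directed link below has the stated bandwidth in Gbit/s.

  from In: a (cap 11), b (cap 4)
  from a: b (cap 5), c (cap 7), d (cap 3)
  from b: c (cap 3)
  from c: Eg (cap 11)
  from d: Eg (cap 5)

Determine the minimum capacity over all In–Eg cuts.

13

Augment In→a→c→Eg: bottleneck 7, flow now 7.
Augment In→a→d→Eg: bottleneck 3, flow now 10.
Augment In→b→c→Eg: bottleneck 3, flow now 13.
No augmenting path remains; maximum flow = 13.
By max-flow min-cut, the minimum cut capacity equals the max flow.
In the residual graph, reachable from In: {In, a, b}.
Min-cut edges: a→c (7), a→d (3), b→c (3); capacity 7 + 3 + 3 = 13.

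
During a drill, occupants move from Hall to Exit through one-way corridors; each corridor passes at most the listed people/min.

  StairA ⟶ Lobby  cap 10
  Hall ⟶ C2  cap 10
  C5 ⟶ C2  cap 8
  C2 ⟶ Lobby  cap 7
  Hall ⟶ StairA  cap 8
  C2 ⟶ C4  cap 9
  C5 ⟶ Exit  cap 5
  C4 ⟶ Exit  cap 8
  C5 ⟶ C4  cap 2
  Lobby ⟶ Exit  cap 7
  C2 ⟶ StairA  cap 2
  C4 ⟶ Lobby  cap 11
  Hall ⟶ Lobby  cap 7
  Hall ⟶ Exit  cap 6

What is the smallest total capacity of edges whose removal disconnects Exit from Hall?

21

Augment Hall→Exit: bottleneck 6, flow now 6.
Augment Hall→Lobby→Exit: bottleneck 7, flow now 13.
Augment Hall→C2→C4→Exit: bottleneck 8, flow now 21.
No augmenting path remains; maximum flow = 21.
By max-flow min-cut, the minimum cut capacity equals the max flow.
In the residual graph, reachable from Hall: {Hall, C2, StairA, C4, Lobby}.
Min-cut edges: Hall→Exit (6), C4→Exit (8), Lobby→Exit (7); capacity 6 + 8 + 7 = 21.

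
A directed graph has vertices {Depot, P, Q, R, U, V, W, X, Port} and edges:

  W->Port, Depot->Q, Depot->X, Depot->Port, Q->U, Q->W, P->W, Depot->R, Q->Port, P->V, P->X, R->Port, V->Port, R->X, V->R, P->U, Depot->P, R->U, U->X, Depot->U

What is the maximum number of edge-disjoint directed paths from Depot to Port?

Assign every edge capacity 1; by Menger, the answer equals the max flow.
Path Depot→Port (+1); total 1.
Path Depot→Q→Port (+1); total 2.
Path Depot→R→Port (+1); total 3.
Path Depot→P→V→Port (+1); total 4.
No residual Depot→Port path; max flow = 4.
Certifying cut of size 4: {Depot→P, Depot→Port, Depot→Q, Depot→R}.

4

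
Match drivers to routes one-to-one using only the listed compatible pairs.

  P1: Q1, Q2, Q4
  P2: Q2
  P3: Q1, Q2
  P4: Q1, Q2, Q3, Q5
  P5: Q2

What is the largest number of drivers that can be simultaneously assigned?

4

Unit-capacity flow: source→left, listed edges, right→sink; max matching = max flow.
Augmenting path P1→Q1 (+1); matched 1.
Augmenting path P2→Q2 (+1); matched 2.
Augmenting path P4→Q3 (+1); matched 3.
Augmenting path P3→Q1→P1→Q4 (+1); matched 4.
No augmenting path remains; maximum matching = 4.
König certificate: {P1, P3, P4, Q2} is a vertex cover of size 4 (every listed pair touches it), so no matching can be larger.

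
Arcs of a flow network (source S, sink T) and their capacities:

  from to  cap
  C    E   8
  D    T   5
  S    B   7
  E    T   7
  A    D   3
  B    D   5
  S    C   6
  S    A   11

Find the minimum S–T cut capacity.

11

Augment S→A→D→T: bottleneck 3, flow now 3.
Augment S→B→D→T: bottleneck 2, flow now 5.
Augment S→C→E→T: bottleneck 6, flow now 11.
No augmenting path remains; maximum flow = 11.
By max-flow min-cut, the minimum cut capacity equals the max flow.
In the residual graph, reachable from S: {S, A, B, D}.
Min-cut edges: S→C (6), D→T (5); capacity 6 + 5 = 11.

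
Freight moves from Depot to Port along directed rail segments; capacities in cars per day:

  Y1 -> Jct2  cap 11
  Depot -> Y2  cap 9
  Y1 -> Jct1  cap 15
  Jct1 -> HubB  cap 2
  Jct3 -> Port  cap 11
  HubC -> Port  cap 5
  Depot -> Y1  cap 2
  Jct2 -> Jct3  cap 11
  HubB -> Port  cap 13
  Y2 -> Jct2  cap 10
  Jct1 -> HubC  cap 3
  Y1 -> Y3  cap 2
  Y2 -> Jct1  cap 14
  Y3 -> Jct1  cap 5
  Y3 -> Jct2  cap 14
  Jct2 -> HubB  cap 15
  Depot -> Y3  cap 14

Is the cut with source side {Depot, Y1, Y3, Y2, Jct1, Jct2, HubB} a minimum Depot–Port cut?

No — its capacity is 27, but the minimum cut has capacity 25.

Given cut capacity: 3 + 11 + 13 = 27.
Augment Depot→Y1→Jct1→HubB→Port: bottleneck 2, flow now 2.
Augment Depot→Y3→Jct1→HubC→Port: bottleneck 3, flow now 5.
Augment Depot→Y3→Jct2→HubB→Port: bottleneck 11, flow now 16.
Augment Depot→Y2→Jct2→Jct3→Port: bottleneck 9, flow now 25.
No augmenting path remains; maximum flow = 25.
In the residual graph, reachable from Depot: {Depot}.
Min-cut edges: Depot→Y1 (2), Depot→Y3 (14), Depot→Y2 (9); capacity 2 + 14 + 9 = 25.
Cut capacity 27 exceeds the max flow 25, so it is not minimum.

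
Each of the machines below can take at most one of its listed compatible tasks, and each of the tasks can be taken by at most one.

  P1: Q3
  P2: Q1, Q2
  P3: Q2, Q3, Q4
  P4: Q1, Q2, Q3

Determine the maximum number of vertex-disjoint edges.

Unit-capacity flow: source→left, listed edges, right→sink; max matching = max flow.
Augmenting path P1→Q3 (+1); matched 1.
Augmenting path P2→Q1 (+1); matched 2.
Augmenting path P3→Q2 (+1); matched 3.
Augmenting path P4→Q2→P3→Q4 (+1); matched 4.
No augmenting path remains; maximum matching = 4.
König certificate: {P1, P2, P3, P4} is a vertex cover of size 4 (every listed pair touches it), so no matching can be larger.

4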